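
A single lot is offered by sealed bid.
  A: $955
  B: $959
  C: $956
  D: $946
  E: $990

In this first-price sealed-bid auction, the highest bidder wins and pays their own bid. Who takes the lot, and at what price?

Sorting bids: 990 (E) > 959 (B) > 956 (C) > 955 (A) > 946 (D)
E is highest → pays own bid, $990.

E pays $990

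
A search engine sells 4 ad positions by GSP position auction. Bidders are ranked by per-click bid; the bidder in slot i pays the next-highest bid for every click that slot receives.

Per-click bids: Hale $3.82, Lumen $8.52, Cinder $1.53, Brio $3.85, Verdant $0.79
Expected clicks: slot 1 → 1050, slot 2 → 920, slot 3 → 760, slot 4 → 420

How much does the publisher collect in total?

Total revenue: $9051.50

Sorting advertisers: $8.52 (Lumen) > $3.85 (Brio) > $3.82 (Hale) > $1.53 (Cinder) > $0.79 (Verdant)
Slot 1: Lumen pays $3.85 × 1050 = $4042.50
Slot 2: Brio pays $3.82 × 920 = $3514.40
Slot 3: Hale pays $1.53 × 760 = $1162.80
Slot 4: Cinder pays $0.79 × 420 = $331.80
Total = $9051.50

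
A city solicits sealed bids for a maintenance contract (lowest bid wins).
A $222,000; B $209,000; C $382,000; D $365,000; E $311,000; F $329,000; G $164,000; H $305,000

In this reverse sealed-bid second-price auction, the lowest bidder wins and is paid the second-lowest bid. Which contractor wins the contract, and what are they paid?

G is paid $209,000

Reverse sealed-bid second-price auction: the lowest bidder wins and is paid the second-lowest bid.
Bids ranked: 164,000 (G) < 209,000 (B) < 222,000 (A) < 305,000 (H) < 311,000 (E) < 329,000 (F) < …
G wins with the lowest bid; price is set by the runner-up at $209,000.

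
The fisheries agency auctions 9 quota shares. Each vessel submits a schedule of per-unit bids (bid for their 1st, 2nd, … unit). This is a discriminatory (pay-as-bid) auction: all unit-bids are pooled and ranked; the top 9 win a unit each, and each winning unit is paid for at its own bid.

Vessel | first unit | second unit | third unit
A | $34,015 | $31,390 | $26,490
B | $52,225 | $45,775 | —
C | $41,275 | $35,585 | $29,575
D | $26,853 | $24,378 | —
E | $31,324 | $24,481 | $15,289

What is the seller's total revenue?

All unit-bids, highest first — top 9: 52,225 (B-1), 45,775 (B-2), 41,275 (C-1), 35,585 (C-2), 34,015 (A-1), 31,390 (A-2), 31,324 (E-1), 29,575 (C-3), 26,853 (D-1)
Next rejected bid: $26,490 (not a price — pay-as-bid).
Each winning unit pays its own bid.
Revenue = 52,225 + 45,775 + 41,275 + 35,585 + 34,015 + 31,390 + 31,324 + 29,575 + 26,853 = $328,017.

Total revenue: $328,017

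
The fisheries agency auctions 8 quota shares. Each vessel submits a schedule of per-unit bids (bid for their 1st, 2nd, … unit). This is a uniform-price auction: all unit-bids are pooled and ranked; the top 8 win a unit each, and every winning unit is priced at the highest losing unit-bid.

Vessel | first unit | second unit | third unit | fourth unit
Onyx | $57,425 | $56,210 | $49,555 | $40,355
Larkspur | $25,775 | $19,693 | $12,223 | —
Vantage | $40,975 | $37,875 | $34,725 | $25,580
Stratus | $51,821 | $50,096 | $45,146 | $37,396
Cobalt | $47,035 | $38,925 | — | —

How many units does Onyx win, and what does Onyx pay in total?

Onyx: 3 units, pays $121,065

Merging the schedules and taking the best 8: 57,425 (Onyx-1), 56,210 (Onyx-2), 51,821 (Stratus-1), 50,096 (Stratus-2), 49,555 (Onyx-3), 47,035 (Cobalt-1), 45,146 (Stratus-3), 40,975 (Vantage-1)
First bid not allocated: $40,355.
Onyx wins 3 unit(s) at $40,355 each.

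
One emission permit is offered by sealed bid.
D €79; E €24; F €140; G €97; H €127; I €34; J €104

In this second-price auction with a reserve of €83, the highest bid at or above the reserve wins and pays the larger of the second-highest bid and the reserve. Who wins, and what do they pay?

F pays €127

Sorting bids: 140 (F) > 127 (H) > 104 (J) > 97 (G) > 79 (D) > 34 (I) > …
F has the top bid at or above the reserve (€140).
max(second-highest €127, reserve €83) = €127; the reserve does not bind.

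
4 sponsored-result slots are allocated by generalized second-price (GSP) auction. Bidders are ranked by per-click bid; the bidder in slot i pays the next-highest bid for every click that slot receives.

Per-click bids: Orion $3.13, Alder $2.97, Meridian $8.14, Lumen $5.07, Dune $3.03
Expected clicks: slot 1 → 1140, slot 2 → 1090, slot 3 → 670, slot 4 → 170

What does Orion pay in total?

Orion pays $2030.10

Per-click bids in order: $8.14 (Meridian) > $5.07 (Lumen) > $3.13 (Orion) > $3.03 (Dune) > $2.97 (Alder)
Orion holds slot 3 → pays next bid $3.03 × 670 clicks = $2030.10.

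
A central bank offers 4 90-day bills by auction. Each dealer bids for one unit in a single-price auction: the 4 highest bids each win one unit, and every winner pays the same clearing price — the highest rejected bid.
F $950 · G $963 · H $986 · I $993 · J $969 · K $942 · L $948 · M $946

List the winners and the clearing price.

I, H, J, G; each pays $950

Ordering the bids: 993 (I), 986 (H), 969 (J), 963 (G), 950 (F), 948 (L), …
Winners (4 units): I, H, J, G.
First losing bid is F's $950, which sets the uniform price.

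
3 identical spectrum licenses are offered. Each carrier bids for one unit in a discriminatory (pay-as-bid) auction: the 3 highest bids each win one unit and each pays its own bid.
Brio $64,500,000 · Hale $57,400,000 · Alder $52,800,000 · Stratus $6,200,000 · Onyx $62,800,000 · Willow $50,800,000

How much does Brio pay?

Brio pays $64,500,000

Ordering the bids: 64,500,000 (Brio), 62,800,000 (Onyx), 57,400,000 (Hale), 52,800,000 (Alder), 50,800,000 (Willow), …
The 3 highest are Brio, Onyx, Hale.
Brio wins → own bid $64,500,000.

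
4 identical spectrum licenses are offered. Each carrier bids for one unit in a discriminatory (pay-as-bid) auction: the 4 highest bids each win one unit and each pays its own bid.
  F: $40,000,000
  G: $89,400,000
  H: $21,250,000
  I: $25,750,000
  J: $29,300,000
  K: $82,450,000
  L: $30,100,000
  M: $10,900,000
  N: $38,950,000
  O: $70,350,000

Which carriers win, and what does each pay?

Bids ranked high→low: 89,400,000 (G), 82,450,000 (K), 70,350,000 (O), 40,000,000 (F), 38,950,000 (N), 30,100,000 (L), …
Winners (4 units): G, K, O, F.
Each winner pays its own bid: G $89,400,000, K $82,450,000, O $70,350,000, F $40,000,000.

G $89,400,000, K $82,450,000, O $70,350,000, F $40,000,000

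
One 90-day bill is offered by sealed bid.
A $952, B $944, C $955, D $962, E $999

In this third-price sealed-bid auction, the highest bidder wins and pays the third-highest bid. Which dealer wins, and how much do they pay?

Third-price sealed-bid auction: the highest bidder wins and pays the third-highest bid.
Sorting bids: 999 (E) > 962 (D) > 955 (C) > 952 (A) > 944 (B)
E is highest; pays the third-highest bid, $955.

E pays $955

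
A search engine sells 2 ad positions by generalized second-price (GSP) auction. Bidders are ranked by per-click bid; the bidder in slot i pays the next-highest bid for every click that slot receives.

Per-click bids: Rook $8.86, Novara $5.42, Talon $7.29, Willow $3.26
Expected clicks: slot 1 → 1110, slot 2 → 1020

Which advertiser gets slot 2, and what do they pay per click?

Talon; $5.42 per click

Ranked by bid: $8.86 (Rook) > $7.29 (Talon) > $5.42 (Novara) > …
Slot 2 goes to the second-ranked bidder, Talon, who pays the next bid down: $5.42/click.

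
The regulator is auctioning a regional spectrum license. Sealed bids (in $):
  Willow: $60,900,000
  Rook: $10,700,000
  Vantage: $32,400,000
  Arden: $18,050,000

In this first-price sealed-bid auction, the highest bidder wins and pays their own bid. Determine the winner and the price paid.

Willow pays $60,900,000

Rule: the highest bidder wins and pays their own bid.
Bids in order: 60,900,000 (Willow) > 32,400,000 (Vantage) > 18,050,000 (Arden) > 10,700,000 (Rook)
Willow has the highest bid and pays exactly that: $60,900,000.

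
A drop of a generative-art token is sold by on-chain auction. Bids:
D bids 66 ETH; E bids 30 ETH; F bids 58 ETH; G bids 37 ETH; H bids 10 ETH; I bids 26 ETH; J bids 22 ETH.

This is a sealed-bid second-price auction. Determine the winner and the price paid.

Bids in order: 66 (D) > 58 (F) > 37 (G) > 30 (E) > 26 (I) > 22 (J) > …
D wins with the highest bid; price is set by the runner-up at 58 ETH.

D pays 58 ETH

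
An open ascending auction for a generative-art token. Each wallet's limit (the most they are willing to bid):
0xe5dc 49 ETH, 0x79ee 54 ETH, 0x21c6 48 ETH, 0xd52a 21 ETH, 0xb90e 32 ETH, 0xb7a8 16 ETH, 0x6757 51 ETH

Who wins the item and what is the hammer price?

0x79ee wins at 51 ETH

Limits ranked: 54 (0x79ee) > 51 (0x6757) > 49 (0xe5dc) > 48 (0x21c6) > 32 (0xb90e) > 21 (0xd52a) > …
Once the price passes 51 ETH, only 0x79ee is left; the hammer falls at 0x6757's limit of 51 ETH.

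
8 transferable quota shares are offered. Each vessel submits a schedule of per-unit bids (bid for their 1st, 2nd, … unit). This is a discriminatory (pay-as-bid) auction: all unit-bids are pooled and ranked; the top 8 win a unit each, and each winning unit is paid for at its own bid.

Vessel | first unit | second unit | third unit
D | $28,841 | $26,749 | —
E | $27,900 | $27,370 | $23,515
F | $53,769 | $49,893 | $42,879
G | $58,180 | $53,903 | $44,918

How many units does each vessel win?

Pooled unit-bids ranked (top 8): 58,180 (G-1), 53,903 (G-2), 53,769 (F-1), 49,893 (F-2), 44,918 (G-3), 42,879 (F-3), 28,841 (D-1), 27,900 (E-1)
Next rejected bid: $27,370 (not a price — pay-as-bid).
Allocation: D 1, E 1, F 3, G 3.

D 1, E 1, F 3, G 3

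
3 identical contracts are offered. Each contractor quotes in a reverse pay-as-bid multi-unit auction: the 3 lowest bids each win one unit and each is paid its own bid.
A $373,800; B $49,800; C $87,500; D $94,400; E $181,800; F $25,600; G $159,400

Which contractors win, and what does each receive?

F $25,600, B $49,800, C $87,500

Bids ranked low→high: 25,600 (F), 49,800 (B), 87,500 (C), 94,400 (D), 159,400 (G), …
Lowest 3: F, B, C.
Each winner is paid its own bid: F $25,600, B $49,800, C $87,500.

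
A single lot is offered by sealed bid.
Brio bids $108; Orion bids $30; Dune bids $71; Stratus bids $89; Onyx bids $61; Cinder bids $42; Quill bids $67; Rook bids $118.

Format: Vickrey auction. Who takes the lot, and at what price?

Rook pays $108

Sorting bids: 118 (Rook) > 108 (Brio) > 89 (Stratus) > 71 (Dune) > 67 (Quill) > 61 (Onyx) > …
Rook is highest; pays the second-highest bid, $108.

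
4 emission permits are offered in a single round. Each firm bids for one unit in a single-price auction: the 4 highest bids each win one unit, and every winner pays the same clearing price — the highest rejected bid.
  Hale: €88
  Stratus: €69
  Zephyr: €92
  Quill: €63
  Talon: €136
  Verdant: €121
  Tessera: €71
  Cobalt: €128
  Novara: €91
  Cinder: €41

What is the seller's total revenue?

Bids ranked high→low: 136 (Talon), 128 (Cobalt), 121 (Verdant), 92 (Zephyr), 91 (Novara), 88 (Hale), …
Top 4: Talon, Cobalt, Verdant, Zephyr.
First losing bid is Novara's €91, which sets the uniform price.
Total revenue = 4 × €91 = €364.

Total revenue: €364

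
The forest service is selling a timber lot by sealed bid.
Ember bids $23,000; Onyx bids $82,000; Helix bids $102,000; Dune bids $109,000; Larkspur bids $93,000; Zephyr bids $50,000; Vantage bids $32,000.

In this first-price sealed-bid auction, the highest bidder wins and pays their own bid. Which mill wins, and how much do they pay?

Sorting bids: 109,000 (Dune) > 102,000 (Helix) > 93,000 (Larkspur) > 82,000 (Onyx) > 50,000 (Zephyr) > 32,000 (Vantage) > …
Dune has the highest bid and pays exactly that: $109,000.

Dune pays $109,000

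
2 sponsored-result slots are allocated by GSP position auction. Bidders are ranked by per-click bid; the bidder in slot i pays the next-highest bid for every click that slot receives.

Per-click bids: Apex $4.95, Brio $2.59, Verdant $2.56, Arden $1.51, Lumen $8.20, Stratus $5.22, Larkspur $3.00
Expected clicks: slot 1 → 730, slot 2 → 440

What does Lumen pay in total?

Lumen pays $3810.60

Sorting advertisers: $8.20 (Lumen) > $5.22 (Stratus) > $4.95 (Apex) > …
Lumen holds slot 1 → pays next bid $5.22 × 730 clicks = $3810.60.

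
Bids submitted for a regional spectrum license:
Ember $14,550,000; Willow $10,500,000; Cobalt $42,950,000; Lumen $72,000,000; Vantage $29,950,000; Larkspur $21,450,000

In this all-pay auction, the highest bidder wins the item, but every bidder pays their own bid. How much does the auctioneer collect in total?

Rule: the highest bidder wins the item, but every bidder pays their own bid.
Sorting bids: 72,000,000 (Lumen) > 42,950,000 (Cobalt) > 29,950,000 (Vantage) > 21,450,000 (Larkspur) > 14,550,000 (Ember) > 10,500,000 (Willow)
Every bidder forfeits their bid regardless of winning.
Revenue = 14,550,000 + 10,500,000 + 42,950,000 + 72,000,000 + 29,950,000 + 21,450,000 = $191,400,000.

Total revenue: $191,400,000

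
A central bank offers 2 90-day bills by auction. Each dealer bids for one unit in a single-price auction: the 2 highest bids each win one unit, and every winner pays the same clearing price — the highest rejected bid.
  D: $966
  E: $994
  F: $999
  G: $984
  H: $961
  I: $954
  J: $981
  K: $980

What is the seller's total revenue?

Bids ranked high→low: 999 (F), 994 (E), 984 (G), 981 (J), …
Top 2: F, E.
Highest unsuccessful bid: $984 → clearing price.
Total revenue = 2 × $984 = $1,968.

Total revenue: $1,968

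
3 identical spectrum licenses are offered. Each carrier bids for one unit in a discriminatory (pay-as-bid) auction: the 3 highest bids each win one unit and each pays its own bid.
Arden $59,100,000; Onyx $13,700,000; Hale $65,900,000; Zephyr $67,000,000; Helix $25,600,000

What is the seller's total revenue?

Total revenue: $192,000,000

Ordering the bids: 67,000,000 (Zephyr), 65,900,000 (Hale), 59,100,000 (Arden), 25,600,000 (Helix), 13,700,000 (Onyx)
The 3 highest are Zephyr, Hale, Arden.
Total revenue = 67,000,000 + 65,900,000 + 59,100,000 = $192,000,000.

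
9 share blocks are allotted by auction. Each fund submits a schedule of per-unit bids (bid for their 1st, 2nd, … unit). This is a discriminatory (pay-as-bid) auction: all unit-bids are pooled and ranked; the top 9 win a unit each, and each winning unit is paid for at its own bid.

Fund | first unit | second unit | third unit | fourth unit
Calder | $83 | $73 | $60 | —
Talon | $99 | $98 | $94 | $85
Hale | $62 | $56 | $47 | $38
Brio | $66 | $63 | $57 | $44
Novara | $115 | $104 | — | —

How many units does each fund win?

Brio 1, Calder 2, Novara 2, Talon 4

Merging the schedules and taking the best 9: 115 (Novara-1), 104 (Novara-2), 99 (Talon-1), 98 (Talon-2), 94 (Talon-3), 85 (Talon-4), 83 (Calder-1), 73 (Calder-2), 66 (Brio-1)
Next rejected bid: $63 (not a price — pay-as-bid).
Allocation: Brio 1, Calder 2, Novara 2, Talon 4.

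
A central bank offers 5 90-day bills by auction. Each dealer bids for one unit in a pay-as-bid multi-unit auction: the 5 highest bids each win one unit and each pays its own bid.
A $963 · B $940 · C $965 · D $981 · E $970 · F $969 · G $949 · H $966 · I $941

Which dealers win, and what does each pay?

Ordering the bids: 981 (D), 970 (E), 969 (F), 966 (H), 965 (C), 963 (A), 949 (G), …
Top 5: D, E, F, H, C.
Each winner pays its own bid: D $981, E $970, F $969, H $966, C $965.

D $981, E $970, F $969, H $966, C $965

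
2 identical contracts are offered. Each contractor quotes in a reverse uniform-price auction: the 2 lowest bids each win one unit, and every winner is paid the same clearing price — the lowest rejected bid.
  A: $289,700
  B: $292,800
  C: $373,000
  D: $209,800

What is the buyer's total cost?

Sorting: 209,800 (D), 289,700 (A), 292,800 (B), 373,000 (C)
Lowest 2: D, A.
Clearing price = lowest rejected bid = $292,800.
Total cost = 2 × $292,800 = $585,600.

Total cost: $585,600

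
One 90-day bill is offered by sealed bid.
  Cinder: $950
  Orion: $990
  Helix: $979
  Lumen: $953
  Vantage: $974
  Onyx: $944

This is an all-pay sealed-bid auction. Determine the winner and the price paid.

Orion pays $990

Bids ranked: 990 (Orion) > 979 (Helix) > 974 (Vantage) > 953 (Lumen) > 950 (Cinder) > 944 (Onyx)
Orion wins with the top bid; all bids are sunk regardless.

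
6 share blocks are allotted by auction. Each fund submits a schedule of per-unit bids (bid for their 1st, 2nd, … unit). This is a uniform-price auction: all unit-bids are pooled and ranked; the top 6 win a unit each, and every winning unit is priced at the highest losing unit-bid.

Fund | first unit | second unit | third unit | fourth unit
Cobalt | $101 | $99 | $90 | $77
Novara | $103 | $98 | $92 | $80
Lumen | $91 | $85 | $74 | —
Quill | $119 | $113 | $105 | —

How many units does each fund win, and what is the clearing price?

Pooled unit-bids ranked (top 6): 119 (Quill-1), 113 (Quill-2), 105 (Quill-3), 103 (Novara-1), 101 (Cobalt-1), 99 (Cobalt-2)
First bid not allocated: $98.
Allocation: Cobalt 2, Novara 1, Quill 3.

Cobalt 2, Novara 1, Quill 3; clearing price $98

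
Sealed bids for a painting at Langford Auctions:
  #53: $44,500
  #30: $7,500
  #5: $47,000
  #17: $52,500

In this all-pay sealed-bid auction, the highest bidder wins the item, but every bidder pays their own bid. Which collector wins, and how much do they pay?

#17 pays $52,500

Bids ranked: 52,500 (#17) > 47,000 (#5) > 44,500 (#53) > 7,500 (#30)
#17 is highest and takes the item; every bidder forfeits their bid.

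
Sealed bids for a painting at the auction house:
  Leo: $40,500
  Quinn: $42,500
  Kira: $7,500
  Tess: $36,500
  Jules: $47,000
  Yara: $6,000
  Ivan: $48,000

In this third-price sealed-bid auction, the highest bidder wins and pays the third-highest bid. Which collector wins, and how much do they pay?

Sorting bids: 48,000 (Ivan) > 47,000 (Jules) > 42,500 (Quinn) > 40,500 (Leo) > 36,500 (Tess) > 7,500 (Kira) > …
Ivan is highest; pays the third-highest bid, $42,500.

Ivan pays $42,500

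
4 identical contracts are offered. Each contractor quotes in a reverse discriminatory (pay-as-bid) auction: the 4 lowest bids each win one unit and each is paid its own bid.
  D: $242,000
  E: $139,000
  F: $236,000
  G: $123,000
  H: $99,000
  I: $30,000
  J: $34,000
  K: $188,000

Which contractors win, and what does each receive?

I $30,000, J $34,000, H $99,000, G $123,000

Sorting: 30,000 (I), 34,000 (J), 99,000 (H), 123,000 (G), 139,000 (E), 188,000 (K), …
The 4 lowest are I, J, H, G.
Each winner is paid its own bid: I $30,000, J $34,000, H $99,000, G $123,000.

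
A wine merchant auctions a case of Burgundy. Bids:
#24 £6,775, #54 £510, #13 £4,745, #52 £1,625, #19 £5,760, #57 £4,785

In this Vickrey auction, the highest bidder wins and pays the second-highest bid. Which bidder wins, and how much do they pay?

Sorting bids: 6,775 (#24) > 5,760 (#19) > 4,785 (#57) > 4,745 (#13) > 1,625 (#52) > 510 (#54)
#24 is highest; pays the second-highest bid, £5,760.

#24 pays £5,760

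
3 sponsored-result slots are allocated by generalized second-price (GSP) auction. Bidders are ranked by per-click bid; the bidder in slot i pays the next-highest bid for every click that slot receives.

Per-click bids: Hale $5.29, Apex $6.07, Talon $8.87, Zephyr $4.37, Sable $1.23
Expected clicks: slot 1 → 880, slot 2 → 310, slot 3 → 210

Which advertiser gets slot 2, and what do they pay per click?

Apex; $5.29 per click

Per-click bids in order: $8.87 (Talon) > $6.07 (Apex) > $5.29 (Hale) > $4.37 (Zephyr) > …
Slot 2 goes to the second-ranked bidder, Apex, who pays the next bid down: $5.29/click.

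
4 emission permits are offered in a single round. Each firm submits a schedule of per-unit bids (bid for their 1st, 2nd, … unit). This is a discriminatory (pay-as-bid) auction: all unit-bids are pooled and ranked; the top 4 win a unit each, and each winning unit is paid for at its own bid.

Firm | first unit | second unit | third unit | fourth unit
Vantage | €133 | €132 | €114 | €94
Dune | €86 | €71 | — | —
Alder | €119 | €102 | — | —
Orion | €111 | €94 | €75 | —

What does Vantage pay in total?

All unit-bids, highest first — top 4: 133 (Vantage-1), 132 (Vantage-2), 119 (Alder-1), 114 (Vantage-3)
Next rejected bid: €111 (not a price — pay-as-bid).
Vantage's winning unit-bids: 133 + 132 + 114 = €379.

Vantage pays €379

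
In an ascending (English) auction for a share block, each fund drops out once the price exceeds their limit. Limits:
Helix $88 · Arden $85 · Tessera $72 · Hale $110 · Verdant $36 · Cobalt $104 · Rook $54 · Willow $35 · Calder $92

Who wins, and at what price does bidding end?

Limits ranked: 110 (Hale) > 104 (Cobalt) > 92 (Calder) > 88 (Helix) > 85 (Arden) > 72 (Tessera) > …
Cobalt is the last rival to drop out, at $104; Hale remains and wins at that price.

Hale wins at $104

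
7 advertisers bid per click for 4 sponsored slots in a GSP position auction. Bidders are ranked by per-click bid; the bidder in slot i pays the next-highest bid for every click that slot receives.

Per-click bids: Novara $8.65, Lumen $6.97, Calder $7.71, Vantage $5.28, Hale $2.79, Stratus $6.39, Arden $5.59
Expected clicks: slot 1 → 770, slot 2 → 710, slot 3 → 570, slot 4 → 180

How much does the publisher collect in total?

Total revenue: $15533.90

Sorting advertisers: $8.65 (Novara) > $7.71 (Calder) > $6.97 (Lumen) > $6.39 (Stratus) > $5.59 (Arden) > …
Slot 1: Novara pays $7.71 × 770 = $5936.70
Slot 2: Calder pays $6.97 × 710 = $4948.70
Slot 3: Lumen pays $6.39 × 570 = $3642.30
Slot 4: Stratus pays $5.59 × 180 = $1006.20
Total = $15533.90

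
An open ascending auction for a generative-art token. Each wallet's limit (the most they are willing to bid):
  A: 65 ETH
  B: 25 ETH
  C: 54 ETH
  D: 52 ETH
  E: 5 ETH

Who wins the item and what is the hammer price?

Sorting limits: 65 (A) > 54 (C) > 52 (D) > 25 (B) > 5 (E)
Bidding ends when C exits at 54 ETH; A takes it.

A wins at 54 ETH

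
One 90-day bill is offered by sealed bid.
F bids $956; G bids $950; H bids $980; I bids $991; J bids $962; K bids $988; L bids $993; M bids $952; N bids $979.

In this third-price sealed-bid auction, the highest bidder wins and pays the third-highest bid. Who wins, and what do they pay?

L pays $988

Third-price sealed-bid auction: the highest bidder wins and pays the third-highest bid.
Bids in order: 993 (L) > 991 (I) > 988 (K) > 980 (H) > 979 (N) > 962 (J) > …
L is highest; pays the third-highest bid, $988.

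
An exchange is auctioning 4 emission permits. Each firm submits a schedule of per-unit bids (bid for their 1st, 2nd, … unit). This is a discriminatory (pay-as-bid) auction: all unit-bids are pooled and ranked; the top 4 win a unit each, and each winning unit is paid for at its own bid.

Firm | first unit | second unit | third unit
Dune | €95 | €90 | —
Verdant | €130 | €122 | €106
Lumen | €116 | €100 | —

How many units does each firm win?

Lumen 1, Verdant 3

Pooled unit-bids ranked (top 4): 130 (Verdant-1), 122 (Verdant-2), 116 (Lumen-1), 106 (Verdant-3)
Next rejected bid: €100 (not a price — pay-as-bid).
Allocation: Lumen 1, Verdant 3.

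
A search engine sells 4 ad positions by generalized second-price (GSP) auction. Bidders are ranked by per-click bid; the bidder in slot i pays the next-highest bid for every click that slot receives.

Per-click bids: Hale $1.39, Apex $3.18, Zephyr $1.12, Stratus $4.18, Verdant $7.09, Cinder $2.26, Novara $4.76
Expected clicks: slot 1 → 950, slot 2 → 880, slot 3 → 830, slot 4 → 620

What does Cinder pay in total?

Cinder pays $0.00

Ranked by bid: $7.09 (Verdant) > $4.76 (Novara) > $4.18 (Stratus) > $3.18 (Apex) > $2.26 (Cinder) > …
Cinder ranks below slot 4 → no slot, pays nothing.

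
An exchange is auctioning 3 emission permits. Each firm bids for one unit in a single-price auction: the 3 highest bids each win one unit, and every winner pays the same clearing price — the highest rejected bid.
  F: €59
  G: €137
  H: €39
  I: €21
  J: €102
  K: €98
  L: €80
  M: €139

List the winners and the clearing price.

Bids ranked high→low: 139 (M), 137 (G), 102 (J), 98 (K), 80 (L), …
Top 3: M, G, J.
Highest unsuccessful bid: €98 → clearing price.

M, G, J; each pays €98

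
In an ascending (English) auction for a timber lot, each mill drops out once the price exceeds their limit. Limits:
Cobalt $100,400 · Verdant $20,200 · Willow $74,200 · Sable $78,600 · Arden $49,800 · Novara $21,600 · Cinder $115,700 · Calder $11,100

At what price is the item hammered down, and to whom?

Limits in order: 115,700 (Cinder) > 100,400 (Cobalt) > 78,600 (Sable) > 74,200 (Willow) > 49,800 (Arden) > 21,600 (Novara) > …
Once the price passes $100,400, only Cinder is left; the hammer falls at Cobalt's limit of $100,400.

Cinder wins at $100,400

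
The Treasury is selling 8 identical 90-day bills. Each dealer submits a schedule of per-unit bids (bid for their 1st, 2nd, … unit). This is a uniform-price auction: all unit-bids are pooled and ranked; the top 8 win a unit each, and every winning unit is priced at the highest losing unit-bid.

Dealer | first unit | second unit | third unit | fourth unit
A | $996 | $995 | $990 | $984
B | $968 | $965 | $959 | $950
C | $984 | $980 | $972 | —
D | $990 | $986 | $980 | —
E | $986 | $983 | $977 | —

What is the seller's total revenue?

Pooled unit-bids ranked (top 8): 996 (A-1), 995 (A-2), 990 (A-3), 990 (D-1), 986 (D-2), 986 (E-1), 984 (A-4), 984 (C-1)
The (k+1)-th unit-bid is $983.
Allocation: A 4, C 1, D 2, E 1. Every unit priced at $983.
Revenue = 8 × 983 = $7,864.

Total revenue: $7,864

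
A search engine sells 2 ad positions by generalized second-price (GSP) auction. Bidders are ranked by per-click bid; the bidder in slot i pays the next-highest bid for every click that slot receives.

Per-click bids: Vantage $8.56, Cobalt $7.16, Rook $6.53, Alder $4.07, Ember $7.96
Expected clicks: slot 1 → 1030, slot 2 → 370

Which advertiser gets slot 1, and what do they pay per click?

Sorting advertisers: $8.56 (Vantage) > $7.96 (Ember) > $7.16 (Cobalt) > …
Slot 1 goes to the first-ranked bidder, Vantage, who pays the next bid down: $7.96/click.

Vantage; $7.96 per click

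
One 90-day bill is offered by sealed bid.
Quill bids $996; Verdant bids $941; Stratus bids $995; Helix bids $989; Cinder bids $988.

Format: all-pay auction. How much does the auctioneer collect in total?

Total revenue: $4,909

Rule: the highest bidder wins the item, but every bidder pays their own bid.
Sorting bids: 996 (Quill) > 995 (Stratus) > 989 (Helix) > 988 (Cinder) > 941 (Verdant)
Every bidder forfeits their bid regardless of winning.
Revenue = 996 + 941 + 995 + 989 + 988 = $4,909.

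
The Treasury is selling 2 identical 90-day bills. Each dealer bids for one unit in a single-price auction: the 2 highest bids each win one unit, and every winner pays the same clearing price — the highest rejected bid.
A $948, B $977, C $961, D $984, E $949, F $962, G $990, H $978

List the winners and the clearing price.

Ordering the bids: 990 (G), 984 (D), 978 (H), 977 (B), …
Top 2: G, D.
First losing bid is H's $978, which sets the uniform price.

G, D; each pays $978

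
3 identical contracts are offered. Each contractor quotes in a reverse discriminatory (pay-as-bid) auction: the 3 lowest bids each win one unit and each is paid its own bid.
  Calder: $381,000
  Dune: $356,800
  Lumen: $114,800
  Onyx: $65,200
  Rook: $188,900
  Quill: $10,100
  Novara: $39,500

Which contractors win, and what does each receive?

Bids ranked low→high: 10,100 (Quill), 39,500 (Novara), 65,200 (Onyx), 114,800 (Lumen), 188,900 (Rook), …
The 3 lowest are Quill, Novara, Onyx.
Each winner is paid its own bid: Quill $10,100, Novara $39,500, Onyx $65,200.

Quill $10,100, Novara $39,500, Onyx $65,200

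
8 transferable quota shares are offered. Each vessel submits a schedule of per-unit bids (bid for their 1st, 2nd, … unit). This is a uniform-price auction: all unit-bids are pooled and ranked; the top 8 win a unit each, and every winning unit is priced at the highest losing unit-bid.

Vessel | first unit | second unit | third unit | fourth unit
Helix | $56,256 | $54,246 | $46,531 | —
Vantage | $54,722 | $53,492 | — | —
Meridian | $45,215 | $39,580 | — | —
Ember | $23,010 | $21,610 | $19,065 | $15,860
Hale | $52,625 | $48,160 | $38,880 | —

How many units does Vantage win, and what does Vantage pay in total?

Pooled unit-bids ranked (top 8): 56,256 (Helix-1), 54,722 (Vantage-1), 54,246 (Helix-2), 53,492 (Vantage-2), 52,625 (Hale-1), 48,160 (Hale-2), 46,531 (Helix-3), 45,215 (Meridian-1)
The (k+1)-th unit-bid is $39,580.
Vantage wins 2 unit(s) at $39,580 each.

Vantage: 2 units, pays $79,160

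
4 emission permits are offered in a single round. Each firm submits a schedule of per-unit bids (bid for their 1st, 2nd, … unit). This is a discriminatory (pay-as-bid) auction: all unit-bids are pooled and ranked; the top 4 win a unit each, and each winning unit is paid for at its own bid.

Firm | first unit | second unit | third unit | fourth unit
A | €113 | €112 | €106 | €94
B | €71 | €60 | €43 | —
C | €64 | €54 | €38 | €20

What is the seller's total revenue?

Total revenue: €425

Pooled unit-bids ranked (top 4): 113 (A-1), 112 (A-2), 106 (A-3), 94 (A-4)
Next rejected bid: €71 (not a price — pay-as-bid).
Each winning unit pays its own bid.
Revenue = 113 + 112 + 106 + 94 = €425.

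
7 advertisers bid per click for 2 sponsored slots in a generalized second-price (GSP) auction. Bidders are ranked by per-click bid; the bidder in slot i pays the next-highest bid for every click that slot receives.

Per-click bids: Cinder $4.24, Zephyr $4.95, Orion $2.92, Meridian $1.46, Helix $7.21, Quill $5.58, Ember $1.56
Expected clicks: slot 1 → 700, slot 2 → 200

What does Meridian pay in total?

Ranked by bid: $7.21 (Helix) > $5.58 (Quill) > $4.95 (Zephyr) > …
Meridian ranks below slot 2 → no slot, pays nothing.

Meridian pays $0.00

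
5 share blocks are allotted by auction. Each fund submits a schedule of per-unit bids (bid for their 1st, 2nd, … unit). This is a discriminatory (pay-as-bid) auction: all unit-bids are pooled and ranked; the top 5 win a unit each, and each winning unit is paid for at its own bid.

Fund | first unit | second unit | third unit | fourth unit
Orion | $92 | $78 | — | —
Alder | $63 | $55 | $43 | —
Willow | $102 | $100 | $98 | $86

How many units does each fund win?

Orion 1, Willow 4

Merging the schedules and taking the best 5: 102 (Willow-1), 100 (Willow-2), 98 (Willow-3), 92 (Orion-1), 86 (Willow-4)
Next rejected bid: $78 (not a price — pay-as-bid).
Allocation: Orion 1, Willow 4.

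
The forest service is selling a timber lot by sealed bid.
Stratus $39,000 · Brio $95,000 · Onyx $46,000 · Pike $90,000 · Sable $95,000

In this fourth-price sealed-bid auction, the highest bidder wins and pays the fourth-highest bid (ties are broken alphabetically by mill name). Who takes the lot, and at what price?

Sorting bids: 95,000 (Brio) > 95,000 (Sable) > 90,000 (Pike) > 46,000 (Onyx) > 39,000 (Stratus)
Tie at $95,000 → Brio wins by tie-break.
Brio is highest; pays the fourth-highest bid, $46,000.

Brio pays $46,000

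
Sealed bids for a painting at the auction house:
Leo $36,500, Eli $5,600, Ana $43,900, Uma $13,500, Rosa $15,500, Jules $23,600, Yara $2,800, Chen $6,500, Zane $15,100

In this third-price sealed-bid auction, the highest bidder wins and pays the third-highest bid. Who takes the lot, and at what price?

Ana pays $23,600

Rule: the highest bidder wins and pays the third-highest bid.
Sorting bids: 43,900 (Ana) > 36,500 (Leo) > 23,600 (Jules) > 15,500 (Rosa) > 15,100 (Zane) > 13,500 (Uma) > …
Ana is highest; pays the third-highest bid, $23,600.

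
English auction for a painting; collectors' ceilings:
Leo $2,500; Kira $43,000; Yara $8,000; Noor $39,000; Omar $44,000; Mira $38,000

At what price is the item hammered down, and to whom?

Omar wins at $43,000

Limits in order: 44,000 (Omar) > 43,000 (Kira) > 39,000 (Noor) > 38,000 (Mira) > 8,000 (Yara) > 2,500 (Leo)
Kira is the last rival to drop out, at $43,000; Omar remains and wins at that price.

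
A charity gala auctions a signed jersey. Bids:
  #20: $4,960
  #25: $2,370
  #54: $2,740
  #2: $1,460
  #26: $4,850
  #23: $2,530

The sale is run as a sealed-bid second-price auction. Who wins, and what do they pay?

Bids in order: 4,960 (#20) > 4,850 (#26) > 2,740 (#54) > 2,530 (#23) > 2,370 (#25) > 1,460 (#2)
#20 is highest; pays the second-highest bid, $4,850.

#20 pays $4,850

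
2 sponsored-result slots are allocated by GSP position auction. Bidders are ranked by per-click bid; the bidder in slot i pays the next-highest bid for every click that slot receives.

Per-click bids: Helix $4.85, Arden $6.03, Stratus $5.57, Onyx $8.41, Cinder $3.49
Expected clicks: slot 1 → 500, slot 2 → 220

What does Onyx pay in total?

Per-click bids in order: $8.41 (Onyx) > $6.03 (Arden) > $5.57 (Stratus) > …
Onyx holds slot 1 → pays next bid $6.03 × 500 clicks = $3015.00.

Onyx pays $3015.00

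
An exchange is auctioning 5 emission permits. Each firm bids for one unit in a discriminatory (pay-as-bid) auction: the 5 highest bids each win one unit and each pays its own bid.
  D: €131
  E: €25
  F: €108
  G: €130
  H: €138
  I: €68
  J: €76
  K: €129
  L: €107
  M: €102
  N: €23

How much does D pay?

D pays €131

Bids ranked high→low: 138 (H), 131 (D), 130 (G), 129 (K), 108 (F), 107 (L), 102 (M), …
The 5 highest are H, D, G, K, F.
D wins → own bid €131.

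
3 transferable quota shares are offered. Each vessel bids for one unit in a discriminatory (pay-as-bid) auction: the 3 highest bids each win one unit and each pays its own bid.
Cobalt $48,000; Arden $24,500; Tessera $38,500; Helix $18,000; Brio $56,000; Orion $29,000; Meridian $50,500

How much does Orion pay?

Ordering the bids: 56,000 (Brio), 50,500 (Meridian), 48,000 (Cobalt), 38,500 (Tessera), 29,000 (Orion), …
Top 3: Brio, Meridian, Cobalt.
Orion does not win → $0.

Orion pays $0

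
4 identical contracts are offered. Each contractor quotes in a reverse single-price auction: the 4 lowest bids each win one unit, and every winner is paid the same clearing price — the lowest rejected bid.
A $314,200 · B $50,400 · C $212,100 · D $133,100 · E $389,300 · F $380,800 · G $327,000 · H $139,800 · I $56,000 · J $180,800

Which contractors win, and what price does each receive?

Ordering the bids: 50,400 (B), 56,000 (I), 133,100 (D), 139,800 (H), 180,800 (J), 212,100 (C), …
Lowest 4: B, I, D, H.
Clearing price = lowest rejected bid = $180,800.

B, I, D, H; each is paid $180,800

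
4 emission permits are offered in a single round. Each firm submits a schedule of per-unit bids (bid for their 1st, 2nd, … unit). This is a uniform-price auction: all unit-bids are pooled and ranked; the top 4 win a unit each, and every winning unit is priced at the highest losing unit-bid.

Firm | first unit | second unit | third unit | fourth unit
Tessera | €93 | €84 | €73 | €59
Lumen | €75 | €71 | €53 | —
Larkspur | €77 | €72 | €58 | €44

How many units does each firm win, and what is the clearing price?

Merging the schedules and taking the best 4: 93 (Tessera-1), 84 (Tessera-2), 77 (Larkspur-1), 75 (Lumen-1)
Highest rejected unit-bid = €73.
Allocation: Larkspur 1, Lumen 1, Tessera 2.

Larkspur 1, Lumen 1, Tessera 2; clearing price €73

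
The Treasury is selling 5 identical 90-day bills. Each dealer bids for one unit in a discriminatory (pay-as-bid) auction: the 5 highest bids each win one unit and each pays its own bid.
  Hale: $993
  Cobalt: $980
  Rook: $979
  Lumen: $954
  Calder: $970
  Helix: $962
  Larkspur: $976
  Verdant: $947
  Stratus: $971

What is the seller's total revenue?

Total revenue: $4,899

Bids ranked high→low: 993 (Hale), 980 (Cobalt), 979 (Rook), 976 (Larkspur), 971 (Stratus), 970 (Calder), 962 (Helix), …
Top 5: Hale, Cobalt, Rook, Larkspur, Stratus.
Total revenue = 993 + 980 + 979 + 976 + 971 = $4,899.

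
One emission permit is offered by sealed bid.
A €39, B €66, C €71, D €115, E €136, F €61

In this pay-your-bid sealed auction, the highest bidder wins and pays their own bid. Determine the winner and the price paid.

E pays €136

Bids in order: 136 (E) > 115 (D) > 71 (C) > 66 (B) > 61 (F) > 39 (A)
E has the highest bid and pays exactly that: €136.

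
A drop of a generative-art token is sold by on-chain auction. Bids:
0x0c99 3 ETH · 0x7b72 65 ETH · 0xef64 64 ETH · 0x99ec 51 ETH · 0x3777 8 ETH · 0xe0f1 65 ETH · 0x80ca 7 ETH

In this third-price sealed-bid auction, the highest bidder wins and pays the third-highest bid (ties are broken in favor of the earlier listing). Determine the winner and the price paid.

0x7b72 pays 64 ETH

Bids ranked: 65 (0x7b72) > 65 (0xe0f1) > 64 (0xef64) > 51 (0x99ec) > 8 (0x3777) > 7 (0x80ca) > …
Tie at 65 ETH → 0x7b72 wins by tie-break.
0x7b72 wins; payment is bid #3 in the ranking = 64 ETH.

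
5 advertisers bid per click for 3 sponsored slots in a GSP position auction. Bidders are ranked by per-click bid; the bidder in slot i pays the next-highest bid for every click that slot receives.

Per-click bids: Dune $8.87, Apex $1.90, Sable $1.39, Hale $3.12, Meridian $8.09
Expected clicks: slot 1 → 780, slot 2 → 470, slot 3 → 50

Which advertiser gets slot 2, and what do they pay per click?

Sorting advertisers: $8.87 (Dune) > $8.09 (Meridian) > $3.12 (Hale) > $1.90 (Apex) > …
Slot 2 goes to the second-ranked bidder, Meridian, who pays the next bid down: $3.12/click.

Meridian; $3.12 per click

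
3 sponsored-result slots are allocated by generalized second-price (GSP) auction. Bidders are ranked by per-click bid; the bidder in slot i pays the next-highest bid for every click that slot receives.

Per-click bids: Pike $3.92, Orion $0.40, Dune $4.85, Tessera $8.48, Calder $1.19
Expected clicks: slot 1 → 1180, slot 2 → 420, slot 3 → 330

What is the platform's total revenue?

Sorting advertisers: $8.48 (Tessera) > $4.85 (Dune) > $3.92 (Pike) > $1.19 (Calder) > …
Slot 1: Tessera pays $4.85 × 1180 = $5723.00
Slot 2: Dune pays $3.92 × 420 = $1646.40
Slot 3: Pike pays $1.19 × 330 = $392.70
Total = $7762.10

Total revenue: $7762.10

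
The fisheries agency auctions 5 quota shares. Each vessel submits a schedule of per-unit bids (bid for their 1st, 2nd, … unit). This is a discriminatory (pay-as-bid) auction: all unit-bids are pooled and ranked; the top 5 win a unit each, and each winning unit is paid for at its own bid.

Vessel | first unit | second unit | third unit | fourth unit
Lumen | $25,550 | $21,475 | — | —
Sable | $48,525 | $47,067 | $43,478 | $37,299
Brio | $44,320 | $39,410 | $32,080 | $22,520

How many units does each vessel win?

All unit-bids, highest first — top 5: 48,525 (Sable-1), 47,067 (Sable-2), 44,320 (Brio-1), 43,478 (Sable-3), 39,410 (Brio-2)
Next rejected bid: $37,299 (not a price — pay-as-bid).
Allocation: Brio 2, Sable 3.

Brio 2, Sable 3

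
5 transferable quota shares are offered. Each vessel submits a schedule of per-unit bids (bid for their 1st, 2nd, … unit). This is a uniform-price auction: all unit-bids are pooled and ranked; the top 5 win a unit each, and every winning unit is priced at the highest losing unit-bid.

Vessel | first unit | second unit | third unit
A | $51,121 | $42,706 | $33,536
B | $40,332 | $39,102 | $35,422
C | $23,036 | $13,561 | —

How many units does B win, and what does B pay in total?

B: 3 units, pays $100,608

Merging the schedules and taking the best 5: 51,121 (A-1), 42,706 (A-2), 40,332 (B-1), 39,102 (B-2), 35,422 (B-3)
First bid not allocated: $33,536.
B wins 3 unit(s) at $33,536 each.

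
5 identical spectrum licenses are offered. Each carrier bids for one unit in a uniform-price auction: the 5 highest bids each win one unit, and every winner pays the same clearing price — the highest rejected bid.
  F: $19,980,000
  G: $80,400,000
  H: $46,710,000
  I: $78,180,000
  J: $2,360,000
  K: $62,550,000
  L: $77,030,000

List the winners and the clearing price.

Sorting: 80,400,000 (G), 78,180,000 (I), 77,030,000 (L), 62,550,000 (K), 46,710,000 (H), 19,980,000 (F), 2,360,000 (J)
Winners (5 units): G, I, L, K, H.
Highest unsuccessful bid: $19,980,000 → clearing price.

G, I, L, K, H; each pays $19,980,000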